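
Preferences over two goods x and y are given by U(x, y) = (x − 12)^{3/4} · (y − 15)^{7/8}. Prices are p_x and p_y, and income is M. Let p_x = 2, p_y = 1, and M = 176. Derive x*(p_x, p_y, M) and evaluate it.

MRS = (6/7)·(y−15)/(x−12). Tangency with p_x/p_y gives y−15 = (7/6)·(p_x/p_y)·(x−12).
After buying the subsistence bundle (12, 15), a share 6/13 of the remaining income goes to x: x* = 12 + 6/13·(M − 12p_x − 15p_y)/p_x.
Discretionary income = 176 − 12·2 − 15·1 = 137; x* = 12 + 6/13·137/2 = 43.6154.

x* = 43.6154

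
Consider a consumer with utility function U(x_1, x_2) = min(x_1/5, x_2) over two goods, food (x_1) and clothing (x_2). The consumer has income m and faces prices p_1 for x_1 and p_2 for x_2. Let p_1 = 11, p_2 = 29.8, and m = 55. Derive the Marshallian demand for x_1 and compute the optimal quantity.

With perfect complements, no substitution: consume in ratio x_1:x_2 = 5:1.
Budget: p_1·x_1 + p_2·(1/5)·x_1 = m, so (5·p_1 + p_2)·x_1 = 5·m.
Demand: x_1*(p_1,p_2,m) = 5·m/(5·p_1 + p_2), x_2* = m/(5·p_1 + p_2).
Here 5·11 + 29.8 = 84.8, giving x_1* = 3.2429.

x_1* = 3.2429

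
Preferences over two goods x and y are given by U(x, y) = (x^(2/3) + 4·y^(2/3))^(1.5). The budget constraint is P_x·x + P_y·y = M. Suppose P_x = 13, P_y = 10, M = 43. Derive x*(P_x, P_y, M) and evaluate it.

MU_x ∝ x^(-1/3), MU_y ∝ 4·y^(-1/3), so MRS = (1/4)·(y/x)^(1/3) = P_x/P_y.
Hence y/x = (4·P_x/P_y)^(1/(1/3)), i.e. raised to the 3 power.
With the ratio pinned down, the budget gives x* = M/(P_x + P_y·(y/x)) and y* = (y/x)·x*.
Numerically y/x = 140.608, so x* = 43/(13 + 10·140.608) = 0.0303.

x* = 0.0303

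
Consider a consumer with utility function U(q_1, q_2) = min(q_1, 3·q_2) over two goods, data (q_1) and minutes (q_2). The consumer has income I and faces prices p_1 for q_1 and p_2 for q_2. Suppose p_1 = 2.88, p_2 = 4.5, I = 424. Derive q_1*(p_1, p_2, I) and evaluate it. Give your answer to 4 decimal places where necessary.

Leontief preferences: the optimum is at the kink where q_1/3 = q_2/1, i.e. q_2 = (1/3)·q_1.
Budget: p_1·q_1 + p_2·(1/3)·q_1 = I, so (3·p_1 + p_2)·q_1 = 3·I.
Demand: q_1*(p_1,p_2,I) = 3·I/(3·p_1 + p_2), q_2* = I/(3·p_1 + p_2).
Here 3·2.88 + 4.5 = 13.14, giving q_1* = 96.8037.

q_1* = 96.8037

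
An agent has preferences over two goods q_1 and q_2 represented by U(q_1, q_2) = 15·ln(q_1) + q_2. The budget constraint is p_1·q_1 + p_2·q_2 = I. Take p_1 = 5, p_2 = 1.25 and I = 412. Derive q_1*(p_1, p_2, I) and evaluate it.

MU_q_1 = 15/q_1, MU_q_2 = 1. Tangency: 15/q_1 = p_1/p_2.
So q_1*(p_1,p_2) = 15·p_2/p_1, independent of income; and q_2* = (I − 15·p_2)/p_2.
At the given prices: q_1* = 15·1.25/5 = 3.75.

q_1* = 3.75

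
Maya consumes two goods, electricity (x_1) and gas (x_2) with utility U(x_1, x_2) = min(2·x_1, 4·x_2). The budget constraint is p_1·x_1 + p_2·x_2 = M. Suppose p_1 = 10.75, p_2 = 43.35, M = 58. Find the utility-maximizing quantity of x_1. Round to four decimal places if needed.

x_1* = 1.7887

Leontief preferences: the optimum is at the kink where x_1/4 = x_2/2, i.e. x_2 = (1/2)·x_1.
Budget: p_1·x_1 + p_2·(1/2)·x_1 = M, so (4·p_1 + 2·p_2)·x_1 = 4·M.
Demand: x_1*(p_1,p_2,M) = 4·M/(4·p_1 + 2·p_2), x_2* = 2·M/(4·p_1 + 2·p_2).
Here 4·10.75 + 2·43.35 = 129.7, giving x_1* = 1.7887.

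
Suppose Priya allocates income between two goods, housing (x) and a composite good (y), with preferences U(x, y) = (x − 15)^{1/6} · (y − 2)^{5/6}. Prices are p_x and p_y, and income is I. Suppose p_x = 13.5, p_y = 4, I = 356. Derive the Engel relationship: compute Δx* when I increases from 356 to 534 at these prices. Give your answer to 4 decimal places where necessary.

Let x' = x−15, y' = y−2. MRS = (1/5)·y'/x' = p_x/p_y.
After buying the subsistence bundle (15, 2), a share 1/6 of the remaining income goes to x: x* = 15 + 1/6·(I − 15p_x − 2p_y)/p_x.
Discretionary income = 356 − 15·13.5 − 2·4 = 145.5; x* = 15 + 1/6·145.5/13.5 = 16.7963.
At I' = 534: x* = 18.9938. Change: 18.9938 − 16.7963 = 2.1975.

Δx* = 2.1975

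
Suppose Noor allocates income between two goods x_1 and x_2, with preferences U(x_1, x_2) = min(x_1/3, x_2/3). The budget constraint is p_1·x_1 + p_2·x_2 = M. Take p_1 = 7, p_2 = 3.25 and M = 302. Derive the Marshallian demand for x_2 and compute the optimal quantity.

With perfect complements, no substitution: consume in ratio x_1:x_2 = 3:3.
Budget: p_1·x_1 + p_2·x_1 = M, so (3·p_1 + 3·p_2)·x_1 = 3·M.
Demand: x_1*(p_1,p_2,M) = 3·M/(3·p_1 + 3·p_2), x_2* = 3·M/(3·p_1 + 3·p_2).
Here 3·7 + 3·3.25 = 30.75, giving x_2* = 29.4634.

x_2* = 29.4634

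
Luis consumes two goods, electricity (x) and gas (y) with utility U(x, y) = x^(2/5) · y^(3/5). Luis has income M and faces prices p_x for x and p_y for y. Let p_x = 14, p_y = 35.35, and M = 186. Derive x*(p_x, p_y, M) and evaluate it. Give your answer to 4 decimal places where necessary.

x* = 5.3143

Tangency: MRS = (2/3)·y/x = p_x/p_y.
Rearranging, p_y·y = (3/2)·p_x·x. Substituting into the budget gives p_x·x·(1 + (3/2)) = M.
Demand: x*(p_x,p_y,M) = 0.4·M/p_x and y* = 0.6·M/p_y.
At p_x=14, p_y=35.35, M=186: x* = 0.4·186/14 = 5.3143.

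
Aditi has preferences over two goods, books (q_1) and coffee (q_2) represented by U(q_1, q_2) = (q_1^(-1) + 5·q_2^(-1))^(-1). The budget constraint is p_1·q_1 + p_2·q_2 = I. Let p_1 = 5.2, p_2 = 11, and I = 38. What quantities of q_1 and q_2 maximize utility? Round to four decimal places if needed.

MRS = MU_q_1/MU_q_2 = (1/5)·(q_2/q_1)^(2). Set equal to p_1/p_2.
Solve for the ratio: q_2/q_1 = [5·p_1/p_2]^(0.5).
With the ratio pinned down, the budget gives q_1* = I/(p_1 + p_2·(q_2/q_1)) and q_2* = (q_2/q_1)·q_1*.
Numerically q_2/q_1 = 1.537412, so q_1* = 38/(5.2 + 11·1.537412) = 1.7186 and q_2* = 1.537412·1.7186 = 2.6421.

q_1* = 1.7186, q_2* = 2.6421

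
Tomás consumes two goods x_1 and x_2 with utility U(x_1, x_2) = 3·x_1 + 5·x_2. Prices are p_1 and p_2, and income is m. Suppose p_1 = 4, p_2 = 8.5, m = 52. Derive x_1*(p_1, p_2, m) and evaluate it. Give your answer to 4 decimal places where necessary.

Perfect substitutes: compare marginal utility per dollar. 3/p_1 vs 5/p_2 → 0.75 vs 0.5882.
x_1 gives more utility per dollar, so spend all income on x_1: x_1* = m/p_1, x_2* = 0.
Numerically: x_1* = 13, x_2* = 0.

x_1* = 13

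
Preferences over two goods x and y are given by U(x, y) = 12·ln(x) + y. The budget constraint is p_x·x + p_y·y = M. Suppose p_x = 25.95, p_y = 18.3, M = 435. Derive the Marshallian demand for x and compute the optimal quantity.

MU_x = 12/x, MU_y = 1. Tangency: 12/x = p_x/p_y.
So x*(p_x,p_y) = 12·p_y/p_x, independent of income; and y* = (M − 12·p_y)/p_y.
At the given prices: x* = 12·18.3/25.95 = 8.4624.

x* = 8.4624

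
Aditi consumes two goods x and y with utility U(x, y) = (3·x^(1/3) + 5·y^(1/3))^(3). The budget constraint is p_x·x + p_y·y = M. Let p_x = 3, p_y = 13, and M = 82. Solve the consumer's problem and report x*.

MRS = MU_x/MU_y = (3/5)·(y/x)^(2/3). Set equal to p_x/p_y.
Hence y/x = ((5/3)·p_x/p_y)^(1/(2/3)), i.e. raised to the 1.5 power.
With the ratio pinned down, the budget gives x* = M/(p_x + p_y·(y/x)) and y* = (y/x)·x*.
Numerically y/x = 0.238528, so x* = 82/(3 + 13·0.238528) = 13.4407.

x* = 13.4407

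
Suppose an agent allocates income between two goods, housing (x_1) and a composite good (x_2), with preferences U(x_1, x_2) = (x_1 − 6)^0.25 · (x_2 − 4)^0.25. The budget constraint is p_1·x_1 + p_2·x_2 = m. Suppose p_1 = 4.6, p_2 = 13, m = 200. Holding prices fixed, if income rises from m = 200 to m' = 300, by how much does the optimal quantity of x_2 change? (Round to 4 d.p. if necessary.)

Δx_2* = 3.8462

MRS = (x_2−4)/(x_1−6). Tangency with p_1/p_2 gives x_2−4 = (p_1/p_2)·(x_1−6).
After buying the subsistence bundle (6, 4), a share 0.5 of the remaining income goes to x_1: x_1* = 6 + 0.5·(m − 6p_1 − 4p_2)/p_1.
Discretionary income = 200 − 6·4.6 − 4·13 = 120.4; x_2* = 4 + 0.5·120.4/13 = 8.6308.
At m' = 300: x_2* = 12.4769. Change: 12.4769 − 8.6308 = 3.8462.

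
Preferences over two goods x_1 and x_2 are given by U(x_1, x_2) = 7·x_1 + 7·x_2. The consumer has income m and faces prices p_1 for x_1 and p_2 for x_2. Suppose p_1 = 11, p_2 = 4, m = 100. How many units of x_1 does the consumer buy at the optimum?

x_1* = 0

x_2 gives more utility per dollar, so spend all income on x_2: x_2* = m/p_2, x_1* = 0.
Numerically: x_1* = 0, x_2* = 25.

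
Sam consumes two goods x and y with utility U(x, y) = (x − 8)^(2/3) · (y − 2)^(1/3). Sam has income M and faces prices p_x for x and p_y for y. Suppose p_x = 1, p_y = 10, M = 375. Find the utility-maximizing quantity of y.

MRS = 2·(y−2)/(x−8). Tangency with p_x/p_y gives y−2 = (1/2)·(p_x/p_y)·(x−8).
After buying the subsistence bundle (8, 2), a share 2/3 of the remaining income goes to x: x* = 8 + 2/3·(M − 8p_x − 2p_y)/p_x.
Discretionary income = 375 − 8·1 − 2·10 = 347; y* = 2 + 1/3·347/10 = 13.5667.

y* = 13.5667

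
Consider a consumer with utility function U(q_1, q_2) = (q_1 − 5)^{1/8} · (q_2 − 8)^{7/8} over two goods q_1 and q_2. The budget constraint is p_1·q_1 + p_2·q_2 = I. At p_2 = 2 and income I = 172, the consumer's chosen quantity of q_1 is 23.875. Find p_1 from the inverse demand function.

This is Cobb-Douglas in (q_1−5, q_2−8): tangency gives 0.125·p_2·(q_2−8) = 0.875·p_1·(q_1−5).
Substituting into the budget: q_1* = 5 + 0.125·(I − 5·p_1 − 8·p_2)/p_1, and q_2* = 8 + 0.875·(…)/p_2.
Set q_1* = 23.875 in the demand function and solve for p_1: p_1 = 1.

p_1 = 1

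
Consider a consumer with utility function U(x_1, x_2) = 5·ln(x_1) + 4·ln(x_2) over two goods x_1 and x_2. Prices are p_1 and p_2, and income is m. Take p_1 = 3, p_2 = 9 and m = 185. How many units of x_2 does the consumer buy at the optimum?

x_2* = 9.1358

Demand: x_1*(p_1,p_2,m) = 5/9·m/p_1 and x_2* = 4/9·m/p_2.
At p_1=3, p_2=9, m=185: x_2* = 4/9·185/9 = 9.1358.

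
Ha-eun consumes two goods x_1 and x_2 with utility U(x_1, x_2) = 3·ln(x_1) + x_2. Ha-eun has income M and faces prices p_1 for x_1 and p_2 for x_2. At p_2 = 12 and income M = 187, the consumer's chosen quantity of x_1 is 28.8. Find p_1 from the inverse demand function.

p_1 = 1.25

MU_x_1 = 3/x_1, MU_x_2 = 1. Tangency: 3/x_1 = p_1/p_2.
So x_1*(p_1,p_2) = 3·p_2/p_1, independent of income; and x_2* = (M − 3·p_2)/p_2.
Set x_1* = 28.8 in the demand function and solve for p_1: p_1 = 1.25.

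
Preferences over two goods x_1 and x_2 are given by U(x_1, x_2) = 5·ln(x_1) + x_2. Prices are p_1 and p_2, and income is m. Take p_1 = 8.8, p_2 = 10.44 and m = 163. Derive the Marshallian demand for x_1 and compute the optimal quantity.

MU_x_1 = 5/x_1, MU_x_2 = 1. Tangency: 5/x_1 = p_1/p_2.
So x_1*(p_1,p_2) = 5·p_2/p_1, independent of income; and x_2* = (m − 5·p_2)/p_2.
At the given prices: x_1* = 5·10.44/8.8 = 5.9318.

x_1* = 5.9318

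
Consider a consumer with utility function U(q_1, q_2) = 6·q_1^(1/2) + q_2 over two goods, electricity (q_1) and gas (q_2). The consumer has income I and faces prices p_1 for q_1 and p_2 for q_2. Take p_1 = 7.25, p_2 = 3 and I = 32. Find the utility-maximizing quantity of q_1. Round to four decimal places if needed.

q_1* = 1.541

Thus q_1* = (3·p_2/p_1)² — independent of I — with the rest of income spent on q_2.
Plugging in: q_1* = (3·3/7.25)² = 1.541.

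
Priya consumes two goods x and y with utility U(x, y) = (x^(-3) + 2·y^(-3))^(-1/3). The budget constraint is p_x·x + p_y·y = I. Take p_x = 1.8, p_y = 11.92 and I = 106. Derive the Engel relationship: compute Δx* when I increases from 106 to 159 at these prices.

MRS = MU_x/MU_y = (1/2)·(y/x)^(4). Set equal to p_x/p_y.
Hence y/x = (2·p_x/p_y)^(1/(4)), i.e. raised to the 0.25 power.
With the ratio pinned down, the budget gives x* = I/(p_x + p_y·(y/x)) and y* = (y/x)·x*.
Numerically y/x = 0.741321, so x* = 106/(1.8 + 11.92·0.741321) = 9.9656.
At I' = 159: x* = 14.9485. Change: 14.9485 − 9.9656 = 4.9828.

Δx* = 4.9828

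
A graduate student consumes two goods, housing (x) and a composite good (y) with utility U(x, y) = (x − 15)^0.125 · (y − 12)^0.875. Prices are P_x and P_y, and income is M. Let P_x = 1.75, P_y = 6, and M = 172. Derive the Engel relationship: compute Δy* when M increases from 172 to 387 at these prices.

Δy* = 31.3542

This is Cobb-Douglas in (x−15, y−12): tangency gives 0.125·P_y·(y−12) = 0.875·P_x·(x−15).
After buying the subsistence bundle (15, 12), a share 0.125 of the remaining income goes to x: x* = 15 + 0.125·(M − 15P_x − 12P_y)/P_x.
Discretionary income = 172 − 15·1.75 − 12·6 = 73.75; y* = 12 + 0.875·73.75/6 = 22.7552.
At M' = 387: y* = 54.1094. Change: 54.1094 − 22.7552 = 31.3542.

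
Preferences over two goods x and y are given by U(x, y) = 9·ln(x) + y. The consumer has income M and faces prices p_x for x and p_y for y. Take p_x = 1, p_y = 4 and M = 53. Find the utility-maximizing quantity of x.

x* = 36

MU_x = 9/x, MU_y = 1. Tangency: 9/x = p_x/p_y.
So x*(p_x,p_y) = 9·p_y/p_x, independent of income; and y* = (M − 9·p_y)/p_y.
At the given prices: x* = 9·4/1 = 36.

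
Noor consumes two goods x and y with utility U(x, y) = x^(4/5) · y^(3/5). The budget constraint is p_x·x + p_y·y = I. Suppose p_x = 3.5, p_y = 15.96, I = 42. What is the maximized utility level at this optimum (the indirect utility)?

V = 5.0149

Demand: x*(p_x,p_y,I) = 4/7·I/p_x and y* = 3/7·I/p_y.
At p_x=3.5, p_y=15.96, I=42: x* = 4/7·42/3.5 = 6.8571, y* = 1.1278.
Utility at the optimum: U(6.8571, 1.1278) = 5.0149.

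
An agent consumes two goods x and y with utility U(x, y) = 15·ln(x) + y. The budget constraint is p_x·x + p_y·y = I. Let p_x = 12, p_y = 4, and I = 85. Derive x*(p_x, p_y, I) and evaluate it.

Set MRS = p_x/p_y: (15/x)/1 = p_x/p_y.
So x*(p_x,p_y) = 15·p_y/p_x, independent of income; and y* = (I − 15·p_y)/p_y.
At the given prices: x* = 15·4/12 = 5.

x* = 5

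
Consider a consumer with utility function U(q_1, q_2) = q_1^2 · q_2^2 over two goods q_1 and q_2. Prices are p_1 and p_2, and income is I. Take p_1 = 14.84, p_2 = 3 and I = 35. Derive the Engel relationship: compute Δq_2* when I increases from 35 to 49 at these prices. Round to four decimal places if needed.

At p_1=14.84, p_2=3, I=35: q_2* = 0.5·35/3 = 5.8333.
At I' = 49: q_2* = 8.1667. Change: 8.1667 − 5.8333 = 2.3333.

Δq_2* = 2.3333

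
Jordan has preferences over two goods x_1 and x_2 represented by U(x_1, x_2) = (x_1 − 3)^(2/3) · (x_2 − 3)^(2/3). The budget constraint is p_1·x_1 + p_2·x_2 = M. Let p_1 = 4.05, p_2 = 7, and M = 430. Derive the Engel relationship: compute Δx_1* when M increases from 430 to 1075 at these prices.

Δx_1* = 79.6296

Let x_1' = x_1−3, x_2' = x_2−3. MRS = x_2'/x_1' = p_1/p_2.
After buying the subsistence bundle (3, 3), a share 0.5 of the remaining income goes to x_1: x_1* = 3 + 0.5·(M − 3p_1 − 3p_2)/p_1.
Discretionary income = 430 − 3·4.05 − 3·7 = 396.85; x_1* = 3 + 0.5·396.85/4.05 = 51.9938.
At M' = 1075: x_1* = 131.6235. Change: 131.6235 − 51.9938 = 79.6296.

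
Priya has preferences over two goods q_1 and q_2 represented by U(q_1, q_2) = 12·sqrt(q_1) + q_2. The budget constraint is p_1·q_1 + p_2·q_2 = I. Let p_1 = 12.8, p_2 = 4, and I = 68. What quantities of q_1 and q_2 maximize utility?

MU_q_1 = 6/√q_1, MU_q_2 = 1. Tangency: 6/√q_1 = p_1/p_2.
Solve: √q_1 = 6·p_2/p_1, so q_1*(p_1,p_2) = (6·p_2/p_1)², and q_2* = (I − p_1·q_1*)/p_2.
Plugging in: q_1* = (6·4/12.8)² = 3.5156, q_2* = 5.75.

q_1* = 3.5156, q_2* = 5.75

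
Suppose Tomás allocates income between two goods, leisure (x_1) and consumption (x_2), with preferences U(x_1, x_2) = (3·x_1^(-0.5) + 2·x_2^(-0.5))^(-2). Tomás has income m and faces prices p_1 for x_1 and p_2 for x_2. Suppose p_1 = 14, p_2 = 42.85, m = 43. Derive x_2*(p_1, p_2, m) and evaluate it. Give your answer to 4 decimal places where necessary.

MRS = MU_x_1/MU_x_2 = (3/2)·(x_2/x_1)^(1.5). Set equal to p_1/p_2.
Hence x_2/x_1 = ((2/3)·p_1/p_2)^(1/(1.5)), i.e. raised to the 2/3 power.
Substitute x_2 = (x_2/x_1)·x_1 into the budget: x_1* = m/(p_1 + p_2·(x_2/x_1)).
Numerically x_2/x_1 = 0.362013, so x_1* = 43/(14 + 42.85·0.362013) = 1.457 and x_2* = 0.362013·1.457 = 0.5275.

x_2* = 0.5275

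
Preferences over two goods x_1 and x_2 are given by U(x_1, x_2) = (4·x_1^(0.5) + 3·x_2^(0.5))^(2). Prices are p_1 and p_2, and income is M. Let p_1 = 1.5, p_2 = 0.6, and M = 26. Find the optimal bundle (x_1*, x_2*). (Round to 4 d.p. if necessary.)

MRS = MU_x_1/MU_x_2 = (4/3)·(x_2/x_1)^(0.5). Set equal to p_1/p_2.
Hence x_2/x_1 = ((3/4)·p_1/p_2)^(1/(0.5)), i.e. raised to the 2 power.
Substitute x_2 = (x_2/x_1)·x_1 into the budget: x_1* = M/(p_1 + p_2·(x_2/x_1)).
Numerically x_2/x_1 = 3.515625, so x_1* = 26/(1.5 + 0.6·3.515625) = 7.2035 and x_2* = 3.515625·7.2035 = 25.3247.

x_1* = 7.2035, x_2* = 25.3247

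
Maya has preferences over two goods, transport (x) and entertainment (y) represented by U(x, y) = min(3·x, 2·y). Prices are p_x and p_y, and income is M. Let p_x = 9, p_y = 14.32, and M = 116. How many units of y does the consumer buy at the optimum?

y* = 5.7087

Here 2·9 + 3·14.32 = 60.96, giving y* = 5.7087.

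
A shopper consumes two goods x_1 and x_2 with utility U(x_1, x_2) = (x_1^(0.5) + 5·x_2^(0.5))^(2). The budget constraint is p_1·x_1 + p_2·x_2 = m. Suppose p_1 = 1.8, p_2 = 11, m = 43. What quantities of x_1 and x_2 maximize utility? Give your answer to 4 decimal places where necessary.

x_1* = 4.6925, x_2* = 3.1412

Substitute x_2 = (x_2/x_1)·x_1 into the budget: x_1* = m/(p_1 + p_2·(x_2/x_1)).
Numerically x_2/x_1 = 0.669421, so x_1* = 43/(1.8 + 11·0.669421) = 4.6925 and x_2* = 0.669421·4.6925 = 3.1412.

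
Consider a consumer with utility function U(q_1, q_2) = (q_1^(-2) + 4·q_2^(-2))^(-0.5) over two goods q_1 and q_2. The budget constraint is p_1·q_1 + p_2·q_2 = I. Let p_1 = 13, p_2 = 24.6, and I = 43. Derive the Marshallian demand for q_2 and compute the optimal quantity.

MRS = MU_q_1/MU_q_2 = (1/4)·(q_2/q_1)^(3). Set equal to p_1/p_2.
Solve for the ratio: q_2/q_1 = [4·p_1/p_2]^(1/3).
Substitute q_2 = (q_2/q_1)·q_1 into the budget: q_1* = I/(p_1 + p_2·(q_2/q_1)).
Numerically q_2/q_1 = 1.283382, so q_1* = 43/(13 + 24.6·1.283382) = 0.9647 and q_2* = 1.283382·0.9647 = 1.2381.

q_2* = 1.2381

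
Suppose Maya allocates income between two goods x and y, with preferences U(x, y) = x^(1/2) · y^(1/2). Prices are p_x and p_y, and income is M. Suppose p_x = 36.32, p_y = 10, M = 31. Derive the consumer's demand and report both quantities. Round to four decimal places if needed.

x* = 0.4268, y* = 1.55

Tangency: MRS = y/x = p_x/p_y.
Rearranging, p_y·y = p_x·x. Substituting into the budget gives p_x·x·(1 + 1) = M.
Demand: x*(p_x,p_y,M) = 0.5·M/p_x and y* = 0.5·M/p_y.
At p_x=36.32, p_y=10, M=31: x* = 0.5·31/36.32 = 0.4268, y* = 1.55.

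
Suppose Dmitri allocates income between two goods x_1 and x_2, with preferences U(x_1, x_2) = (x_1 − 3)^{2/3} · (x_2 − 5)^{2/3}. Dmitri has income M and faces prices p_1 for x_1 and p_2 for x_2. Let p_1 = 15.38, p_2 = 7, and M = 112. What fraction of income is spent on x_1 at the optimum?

share on x_1 = 0.5497

Substituting into the budget: x_1* = 3 + 0.5·(M − 3·p_1 − 5·p_2)/p_1, and x_2* = 5 + 0.5·(…)/p_2.
Discretionary income = 112 − 3·15.38 − 5·7 = 30.86; x_1* = 3 + 0.5·30.86/15.38 = 4.0033; x_2* = 5 + 0.5·30.86/7 = 7.2043.
Expenditure on x_1: 15.38·4.0033 = 61.57; share = 0.5497.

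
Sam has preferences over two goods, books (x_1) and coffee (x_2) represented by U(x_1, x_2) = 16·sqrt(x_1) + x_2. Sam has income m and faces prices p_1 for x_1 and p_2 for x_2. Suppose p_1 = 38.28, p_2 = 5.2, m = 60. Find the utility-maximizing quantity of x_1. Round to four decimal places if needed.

x_1* = 1.181

Solve: √x_1 = 8·p_2/p_1, so x_1*(p_1,p_2) = (8·p_2/p_1)², and x_2* = (m − p_1·x_1*)/p_2.
Plugging in: x_1* = (8·5.2/38.28)² = 1.181.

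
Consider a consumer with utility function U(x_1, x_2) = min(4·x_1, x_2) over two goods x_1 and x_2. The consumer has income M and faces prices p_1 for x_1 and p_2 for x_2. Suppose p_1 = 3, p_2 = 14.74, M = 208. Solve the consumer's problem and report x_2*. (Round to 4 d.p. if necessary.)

With perfect complements, no substitution: consume in ratio x_1:x_2 = 1:4.
Budget: p_1·x_1 + p_2·4·x_1 = M, so (p_1 + 4·p_2)·x_1 = M.
Demand: x_1*(p_1,p_2,M) = M/(p_1 + 4·p_2), x_2* = 4·M/(p_1 + 4·p_2).
Here 3 + 4·14.74 = 61.96, giving x_2* = 13.428.

x_2* = 13.428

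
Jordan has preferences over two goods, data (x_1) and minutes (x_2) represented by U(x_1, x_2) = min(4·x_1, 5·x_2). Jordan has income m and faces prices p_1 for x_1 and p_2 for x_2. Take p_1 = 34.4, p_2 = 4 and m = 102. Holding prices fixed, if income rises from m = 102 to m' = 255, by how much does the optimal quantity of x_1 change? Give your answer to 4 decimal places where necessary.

With perfect complements, no substitution: consume in ratio x_1:x_2 = 5:4.
Budget: p_1·x_1 + p_2·(4/5)·x_1 = m, so (5·p_1 + 4·p_2)·x_1 = 5·m.
Demand: x_1*(p_1,p_2,m) = 5·m/(5·p_1 + 4·p_2), x_2* = 4·m/(5·p_1 + 4·p_2).
Here 5·34.4 + 4·4 = 188, giving x_1* = 2.7128.
At m' = 255: x_1* = 6.7819. Change: 6.7819 − 2.7128 = 4.0691.

Δx_1* = 4.0691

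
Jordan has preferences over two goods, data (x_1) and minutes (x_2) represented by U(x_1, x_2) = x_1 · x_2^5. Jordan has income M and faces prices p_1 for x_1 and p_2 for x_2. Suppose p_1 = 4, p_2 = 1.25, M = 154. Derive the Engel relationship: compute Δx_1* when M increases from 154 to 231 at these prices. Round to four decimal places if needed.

Δx_1* = 3.2083

MU_x_1/MU_x_2 = (x_2)/(5·x_1); tangency sets this equal to p_1/p_2.
So p_2·x_2 = 5·p_1·x_1; combined with the budget, a share 1/6 of income goes to x_1.
Demand: x_1*(p_1,p_2,M) = 1/6·M/p_1 and x_2* = 5/6·M/p_2.
At p_1=4, p_2=1.25, M=154: x_1* = 1/6·154/4 = 6.4167.
At M' = 231: x_1* = 9.625. Change: 9.625 − 6.4167 = 3.2083.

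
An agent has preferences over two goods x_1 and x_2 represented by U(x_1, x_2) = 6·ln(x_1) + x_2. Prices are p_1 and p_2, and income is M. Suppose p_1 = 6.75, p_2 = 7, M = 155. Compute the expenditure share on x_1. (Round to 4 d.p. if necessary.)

share on x_1 = 0.271

So x_1*(p_1,p_2) = 6·p_2/p_1, independent of income; and x_2* = (M − 6·p_2)/p_2.
At the given prices: x_1* = 6·7/6.75 = 6.2222, and x_2* = 16.1429.
Expenditure on x_1: 6.75·6.2222 = 42; share = 0.271.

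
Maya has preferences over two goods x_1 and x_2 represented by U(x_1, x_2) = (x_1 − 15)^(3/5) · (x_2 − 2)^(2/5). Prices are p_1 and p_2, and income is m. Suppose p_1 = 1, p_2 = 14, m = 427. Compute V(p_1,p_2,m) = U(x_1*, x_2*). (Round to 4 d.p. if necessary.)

V = 68.1702

This is Cobb-Douglas in (x_1−15, x_2−2): tangency gives 0.6·p_2·(x_2−2) = 0.4·p_1·(x_1−15).
Substituting into the budget: x_1* = 15 + 0.6·(m − 15·p_1 − 2·p_2)/p_1, and x_2* = 2 + 0.4·(…)/p_2.
Discretionary income = 427 − 15·1 − 2·14 = 384; x_1* = 15 + 0.6·384/1 = 245.4; x_2* = 2 + 0.4·384/14 = 12.9714.
Utility at the optimum: U(245.4, 12.9714) = 68.1702.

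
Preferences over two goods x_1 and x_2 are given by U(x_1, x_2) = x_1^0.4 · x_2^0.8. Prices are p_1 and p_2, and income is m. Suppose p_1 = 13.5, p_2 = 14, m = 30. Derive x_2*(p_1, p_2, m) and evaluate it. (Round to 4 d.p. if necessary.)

At p_1=13.5, p_2=14, m=30: x_2* = 2/3·30/14 = 1.4286.

x_2* = 1.4286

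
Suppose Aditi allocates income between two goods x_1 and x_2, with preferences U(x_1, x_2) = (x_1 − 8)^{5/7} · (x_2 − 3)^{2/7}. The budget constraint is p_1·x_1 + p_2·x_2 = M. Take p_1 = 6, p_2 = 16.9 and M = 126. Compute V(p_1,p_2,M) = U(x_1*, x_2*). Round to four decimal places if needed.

MRS = (5/2)·(x_2−3)/(x_1−8). Tangency with p_1/p_2 gives x_2−3 = (2/5)·(p_1/p_2)·(x_1−8).
After buying the subsistence bundle (8, 3), a share 5/7 of the remaining income goes to x_1: x_1* = 8 + 5/7·(M − 8p_1 − 3p_2)/p_1.
Discretionary income = 126 − 8·6 − 3·16.9 = 27.3; x_1* = 8 + 5/7·27.3/6 = 11.25; x_2* = 3 + 2/7·27.3/16.9 = 3.4615.
Utility at the optimum: U(11.25, 3.4615) = 1.8608.

V = 1.8608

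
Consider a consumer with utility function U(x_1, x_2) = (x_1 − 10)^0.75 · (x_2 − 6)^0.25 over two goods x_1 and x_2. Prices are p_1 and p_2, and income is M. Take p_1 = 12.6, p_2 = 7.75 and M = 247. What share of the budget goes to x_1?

share on x_1 = 0.7363

Let x_1' = x_1−10, x_2' = x_2−6. MRS = 3·x_2'/x_1' = p_1/p_2.
After buying the subsistence bundle (10, 6), a share 0.75 of the remaining income goes to x_1: x_1* = 10 + 0.75·(M − 10p_1 − 6p_2)/p_1.
Discretionary income = 247 − 10·12.6 − 6·7.75 = 74.5; x_1* = 10 + 0.75·74.5/12.6 = 14.4345; x_2* = 6 + 0.25·74.5/7.75 = 8.4032.
Expenditure on x_1: 12.6·14.4345 = 181.875; share = 0.7363.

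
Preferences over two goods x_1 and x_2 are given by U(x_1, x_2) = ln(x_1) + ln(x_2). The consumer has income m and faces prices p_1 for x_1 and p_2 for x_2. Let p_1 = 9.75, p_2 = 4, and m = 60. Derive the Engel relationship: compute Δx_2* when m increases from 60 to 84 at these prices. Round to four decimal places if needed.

The MRS is x_2/x_1. Set MRS = p_1/p_2.
Rearranging, p_2·x_2 = p_1·x_1. Substituting into the budget gives p_1·x_1·(1 + 1) = m.
Demand: x_1*(p_1,p_2,m) = 0.5·m/p_1 and x_2* = 0.5·m/p_2.
At p_1=9.75, p_2=4, m=60: x_2* = 0.5·60/4 = 7.5.
At m' = 84: x_2* = 10.5. Change: 10.5 − 7.5 = 3.

Δx_2* = 3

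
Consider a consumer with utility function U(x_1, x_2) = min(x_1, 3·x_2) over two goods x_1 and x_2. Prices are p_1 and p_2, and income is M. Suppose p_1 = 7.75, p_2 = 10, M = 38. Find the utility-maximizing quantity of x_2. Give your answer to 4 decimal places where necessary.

x_2* = 1.1429

With perfect complements, no substitution: consume in ratio x_1:x_2 = 3:1.
Budget: p_1·x_1 + p_2·(1/3)·x_1 = M, so (3·p_1 + p_2)·x_1 = 3·M.
Demand: x_1*(p_1,p_2,M) = 3·M/(3·p_1 + p_2), x_2* = M/(3·p_1 + p_2).
Here 3·7.75 + 10 = 33.25, giving x_2* = 1.1429.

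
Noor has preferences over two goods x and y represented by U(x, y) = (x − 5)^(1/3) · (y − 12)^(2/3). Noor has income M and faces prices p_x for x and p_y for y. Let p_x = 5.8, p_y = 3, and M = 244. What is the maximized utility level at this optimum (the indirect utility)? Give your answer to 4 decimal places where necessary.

V = 25.3432

MRS = (1/2)·(y−12)/(x−5). Tangency with p_x/p_y gives y−12 = 2·(p_x/p_y)·(x−5).
After buying the subsistence bundle (5, 12), a share 1/3 of the remaining income goes to x: x* = 5 + 1/3·(M − 5p_x − 12p_y)/p_x.
Discretionary income = 244 − 5·5.8 − 12·3 = 179; x* = 5 + 1/3·179/5.8 = 15.2874; y* = 12 + 2/3·179/3 = 51.7778.
Utility at the optimum: U(15.2874, 51.7778) = 25.3432.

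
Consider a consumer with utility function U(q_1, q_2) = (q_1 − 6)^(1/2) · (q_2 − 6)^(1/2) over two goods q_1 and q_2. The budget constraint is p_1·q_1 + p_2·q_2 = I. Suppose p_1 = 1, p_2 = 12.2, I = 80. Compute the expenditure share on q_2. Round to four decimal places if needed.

MRS = (q_2−6)/(q_1−6). Tangency with p_1/p_2 gives q_2−6 = (p_1/p_2)·(q_1−6).
After buying the subsistence bundle (6, 6), a share 0.5 of the remaining income goes to q_1: q_1* = 6 + 0.5·(I − 6p_1 − 6p_2)/p_1.
Discretionary income = 80 − 6·1 − 6·12.2 = 0.8; q_1* = 6 + 0.5·0.8/1 = 6.4; q_2* = 6 + 0.5·0.8/12.2 = 6.0328.
Expenditure on q_2: 12.2·6.0328 = 73.6; share = 0.92.

share on q_2 = 0.92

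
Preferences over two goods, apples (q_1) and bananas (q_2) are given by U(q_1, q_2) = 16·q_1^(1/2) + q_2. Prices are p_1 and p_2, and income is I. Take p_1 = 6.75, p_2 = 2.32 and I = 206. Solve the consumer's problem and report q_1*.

Plugging in: q_1* = (8·2.32/6.75)² = 7.5605.

q_1* = 7.5605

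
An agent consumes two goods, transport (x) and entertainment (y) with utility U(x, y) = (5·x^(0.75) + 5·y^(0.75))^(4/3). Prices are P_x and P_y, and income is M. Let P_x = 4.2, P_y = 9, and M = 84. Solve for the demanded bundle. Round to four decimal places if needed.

From the CES first-order condition, (y/x)^(0.25) = P_x/P_y.
Hence y/x = (P_x/P_y)^(1/(0.25)), i.e. raised to the 4 power.
With the ratio pinned down, the budget gives x* = M/(P_x + P_y·(y/x)) and y* = (y/x)·x*.
Numerically y/x = 0.047427, so x* = 84/(4.2 + 9·0.047427) = 18.1549 and y* = 0.047427·18.1549 = 0.861.

x* = 18.1549, y* = 0.861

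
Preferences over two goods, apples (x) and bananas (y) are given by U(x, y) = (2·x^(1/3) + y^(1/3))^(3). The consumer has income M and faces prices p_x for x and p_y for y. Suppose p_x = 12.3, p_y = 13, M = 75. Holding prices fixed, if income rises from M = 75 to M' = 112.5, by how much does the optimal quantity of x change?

From the CES first-order condition, 2·(y/x)^(2/3) = p_x/p_y.
Hence y/x = ((1/2)·p_x/p_y)^(1/(2/3)), i.e. raised to the 1.5 power.
Substitute y = (y/x)·x into the budget: x* = M/(p_x + p_y·(y/x)).
Numerically y/x = 0.325385, so x* = 75/(12.3 + 13·0.325385) = 4.5372.
At M' = 112.5: x* = 6.8058. Change: 6.8058 − 4.5372 = 2.2686.

Δx* = 2.2686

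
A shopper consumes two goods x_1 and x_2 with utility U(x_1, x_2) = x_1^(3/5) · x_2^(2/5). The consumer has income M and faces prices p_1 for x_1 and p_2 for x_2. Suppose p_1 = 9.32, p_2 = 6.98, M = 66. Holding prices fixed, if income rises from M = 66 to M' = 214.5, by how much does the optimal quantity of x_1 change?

The MRS is (3/2)·x_2/x_1. Set MRS = p_1/p_2.
So 0.6·p_2·x_2 = 0.4·p_1·x_1; combined with the budget, a share 0.6 of income goes to x_1.
Demand: x_1*(p_1,p_2,M) = 0.6·M/p_1 and x_2* = 0.4·M/p_2.
At p_1=9.32, p_2=6.98, M=66: x_1* = 0.6·66/9.32 = 4.2489.
At M' = 214.5: x_1* = 13.809. Change: 13.809 − 4.2489 = 9.5601.

Δx_1* = 9.5601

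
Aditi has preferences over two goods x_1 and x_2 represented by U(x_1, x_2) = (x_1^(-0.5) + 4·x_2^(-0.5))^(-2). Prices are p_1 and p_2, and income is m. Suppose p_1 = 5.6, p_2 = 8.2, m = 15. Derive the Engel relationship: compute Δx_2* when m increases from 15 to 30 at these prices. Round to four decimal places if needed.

From the CES first-order condition, (1/4)·(x_2/x_1)^(1.5) = p_1/p_2.
Hence x_2/x_1 = (4·p_1/p_2)^(1/(1.5)), i.e. raised to the 2/3 power.
Substitute x_2 = (x_2/x_1)·x_1 into the budget: x_1* = m/(p_1 + p_2·(x_2/x_1)).
Numerically x_2/x_1 = 1.954142, so x_1* = 15/(5.6 + 8.2·1.954142) = 0.6937 and x_2* = 1.954142·0.6937 = 1.3555.
At m' = 30: x_2* = 2.7111. Change: 2.7111 − 1.3555 = 1.3555.

Δx_2* = 1.3555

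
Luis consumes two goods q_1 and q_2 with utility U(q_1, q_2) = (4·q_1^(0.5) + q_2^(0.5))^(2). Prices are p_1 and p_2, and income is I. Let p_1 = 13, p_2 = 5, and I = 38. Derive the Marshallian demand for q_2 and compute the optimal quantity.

MU_q_1 ∝ 4·q_1^(-0.5), MU_q_2 ∝ q_2^(-0.5), so MRS = 4·(q_2/q_1)^(0.5) = p_1/p_2.
Hence q_2/q_1 = ((1/4)·p_1/p_2)^(1/(0.5)), i.e. raised to the 2 power.
Substitute q_2 = (q_2/q_1)·q_1 into the budget: q_1* = I/(p_1 + p_2·(q_2/q_1)).
Numerically q_2/q_1 = 0.4225, so q_1* = 38/(13 + 5·0.4225) = 2.5145 and q_2* = 0.4225·2.5145 = 1.0624.

q_2* = 1.0624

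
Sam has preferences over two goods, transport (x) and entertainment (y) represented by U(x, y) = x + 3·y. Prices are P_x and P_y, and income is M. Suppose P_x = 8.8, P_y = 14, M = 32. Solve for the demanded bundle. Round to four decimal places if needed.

Perfect substitutes: compare marginal utility per dollar. 1/P_x vs 3/P_y → 0.1136 vs 0.2143.
y gives more utility per dollar, so spend all income on y: y* = M/P_y, x* = 0.
Numerically: x* = 0, y* = 2.2857.

x* = 0, y* = 2.2857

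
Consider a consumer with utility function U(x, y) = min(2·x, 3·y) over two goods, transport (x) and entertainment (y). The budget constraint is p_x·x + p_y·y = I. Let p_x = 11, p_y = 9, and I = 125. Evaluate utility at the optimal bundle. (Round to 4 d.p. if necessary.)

V = 14.7059

Demand: x*(p_x,p_y,I) = 3·I/(3·p_x + 2·p_y), y* = 2·I/(3·p_x + 2·p_y).
Here 3·11 + 2·9 = 51, giving x* = 7.3529 and y* = 4.902.
Utility at the optimum: U(7.3529, 4.902) = 14.7059.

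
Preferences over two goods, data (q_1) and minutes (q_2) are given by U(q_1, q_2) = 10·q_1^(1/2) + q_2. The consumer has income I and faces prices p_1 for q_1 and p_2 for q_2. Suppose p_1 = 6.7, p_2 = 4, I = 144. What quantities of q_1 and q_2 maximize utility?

q_1* = 8.9107, q_2* = 21.0746

Utility is quasi-linear in q_2; the FOC for q_1 is 5/√q_1 = p_1/p_2.
Thus q_1* = (5·p_2/p_1)² — independent of I — with the rest of income spent on q_2.
Plugging in: q_1* = (5·4/6.7)² = 8.9107, q_2* = 21.0746.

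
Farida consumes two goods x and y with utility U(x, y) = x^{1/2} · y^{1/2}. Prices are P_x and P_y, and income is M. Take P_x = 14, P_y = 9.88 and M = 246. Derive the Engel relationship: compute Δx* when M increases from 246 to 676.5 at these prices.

MU_x/MU_y = (0.5·y)/(0.5·x); tangency sets this equal to P_x/P_y.
So 0.5·P_y·y = 0.5·P_x·x; combined with the budget, a share 0.5 of income goes to x.
Demand: x*(P_x,P_y,M) = 0.5·M/P_x and y* = 0.5·M/P_y.
At P_x=14, P_y=9.88, M=246: x* = 0.5·246/14 = 8.7857.
At M' = 676.5: x* = 24.1607. Change: 24.1607 − 8.7857 = 15.375.

Δx* = 15.375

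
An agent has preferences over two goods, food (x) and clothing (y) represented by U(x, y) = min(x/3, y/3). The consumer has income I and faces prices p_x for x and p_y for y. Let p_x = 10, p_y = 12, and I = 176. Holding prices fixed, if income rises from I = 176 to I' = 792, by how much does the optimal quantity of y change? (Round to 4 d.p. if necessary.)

Δy* = 28

Demand: x*(p_x,p_y,I) = 3·I/(3·p_x + 3·p_y), y* = 3·I/(3·p_x + 3·p_y).
Here 3·10 + 3·12 = 66, giving y* = 8.
At I' = 792: y* = 36. Change: 36 − 8 = 28.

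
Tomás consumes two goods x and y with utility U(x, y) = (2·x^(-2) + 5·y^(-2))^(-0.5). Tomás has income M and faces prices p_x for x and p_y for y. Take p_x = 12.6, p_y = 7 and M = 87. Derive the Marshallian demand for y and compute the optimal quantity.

MU_x ∝ 2·x^(-3), MU_y ∝ 5·y^(-3), so MRS = (2/5)·(y/x)^(3) = p_x/p_y.
Solve for the ratio: y/x = [(5/2)·p_x/p_y]^(1/3).
Substitute y = (y/x)·x into the budget: x* = M/(p_x + p_y·(y/x)).
Numerically y/x = 1.650964, so x* = 87/(12.6 + 7·1.650964) = 3.6015 and y* = 1.650964·3.6015 = 5.9459.

y* = 5.9459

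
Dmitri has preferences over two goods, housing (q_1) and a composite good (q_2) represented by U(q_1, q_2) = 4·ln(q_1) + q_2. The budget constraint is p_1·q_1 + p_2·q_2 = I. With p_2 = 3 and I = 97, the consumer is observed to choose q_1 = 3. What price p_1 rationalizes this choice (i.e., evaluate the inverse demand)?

p_1 = 4

Set MRS = p_1/p_2: (4/q_1)/1 = p_1/p_2.
So q_1*(p_1,p_2) = 4·p_2/p_1, independent of income; and q_2* = (I − 4·p_2)/p_2.
Set q_1* = 3 in the demand function and solve for p_1: p_1 = 4.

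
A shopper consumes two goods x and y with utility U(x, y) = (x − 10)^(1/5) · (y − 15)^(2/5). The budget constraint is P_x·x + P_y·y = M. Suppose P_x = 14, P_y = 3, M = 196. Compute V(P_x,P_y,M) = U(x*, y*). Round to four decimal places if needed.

V = 1.0937

Let x' = x−10, y' = y−15. MRS = (1/2)·y'/x' = P_x/P_y.
Substituting into the budget: x* = 10 + 1/3·(M − 10·P_x − 15·P_y)/P_x, and y* = 15 + 2/3·(…)/P_y.
Discretionary income = 196 − 10·14 − 15·3 = 11; x* = 10 + 1/3·11/14 = 10.2619; y* = 15 + 2/3·11/3 = 17.4444.
Utility at the optimum: U(10.2619, 17.4444) = 1.0937.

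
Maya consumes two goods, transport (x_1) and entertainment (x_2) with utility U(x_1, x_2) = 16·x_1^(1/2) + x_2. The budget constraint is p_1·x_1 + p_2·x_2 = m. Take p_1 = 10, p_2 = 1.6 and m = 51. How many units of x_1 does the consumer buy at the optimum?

Solve: √x_1 = 8·p_2/p_1, so x_1*(p_1,p_2) = (8·p_2/p_1)², and x_2* = (m − p_1·x_1*)/p_2.
Plugging in: x_1* = (8·1.6/10)² = 1.6384.

x_1* = 1.6384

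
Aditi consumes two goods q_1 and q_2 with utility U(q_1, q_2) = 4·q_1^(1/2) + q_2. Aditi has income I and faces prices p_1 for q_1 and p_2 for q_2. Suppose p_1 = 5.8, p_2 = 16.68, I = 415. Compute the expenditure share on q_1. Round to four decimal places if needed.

share on q_1 = 0.4624

Set MRS = p_1/p_2: 2·q_1^(−1/2) = p_1/p_2.
Solve: √q_1 = 2·p_2/p_1, so q_1*(p_1,p_2) = (2·p_2/p_1)², and q_2* = (I − p_1·q_1*)/p_2.
Plugging in: q_1* = (2·16.68/5.8)² = 33.0823, q_2* = 13.3766.
Expenditure on q_1: 5.8·33.0823 = 191.8775; share = 0.4624.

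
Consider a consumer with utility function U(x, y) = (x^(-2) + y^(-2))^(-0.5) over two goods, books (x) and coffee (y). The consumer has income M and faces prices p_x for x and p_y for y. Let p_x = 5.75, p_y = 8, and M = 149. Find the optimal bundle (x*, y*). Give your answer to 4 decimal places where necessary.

x* = 11.536, y* = 10.3335

From the CES first-order condition, (y/x)^(3) = p_x/p_y.
Solve for the ratio: y/x = [p_x/p_y]^(1/3).
With the ratio pinned down, the budget gives x* = M/(p_x + p_y·(y/x)) and y* = (y/x)·x*.
Numerically y/x = 0.895762, so x* = 149/(5.75 + 8·0.895762) = 11.536 and y* = 0.895762·11.536 = 10.3335.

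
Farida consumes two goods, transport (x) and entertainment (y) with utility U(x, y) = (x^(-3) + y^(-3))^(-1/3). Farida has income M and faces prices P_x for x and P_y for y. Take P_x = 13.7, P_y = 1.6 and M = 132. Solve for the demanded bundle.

Substitute y = (y/x)·x into the budget: x* = M/(P_x + P_y·(y/x)).
Numerically y/x = 1.710607, so x* = 132/(13.7 + 1.6·1.710607) = 8.0307 and y* = 1.710607·8.0307 = 13.7373.

x* = 8.0307, y* = 13.7373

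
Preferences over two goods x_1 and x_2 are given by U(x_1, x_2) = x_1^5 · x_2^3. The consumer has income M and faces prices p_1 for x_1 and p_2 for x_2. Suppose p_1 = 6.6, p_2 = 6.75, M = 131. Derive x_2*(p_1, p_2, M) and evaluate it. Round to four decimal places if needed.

x_2* = 7.2778

Demand: x_1*(p_1,p_2,M) = 0.625·M/p_1 and x_2* = 0.375·M/p_2.
At p_1=6.6, p_2=6.75, M=131: x_2* = 0.375·131/6.75 = 7.2778.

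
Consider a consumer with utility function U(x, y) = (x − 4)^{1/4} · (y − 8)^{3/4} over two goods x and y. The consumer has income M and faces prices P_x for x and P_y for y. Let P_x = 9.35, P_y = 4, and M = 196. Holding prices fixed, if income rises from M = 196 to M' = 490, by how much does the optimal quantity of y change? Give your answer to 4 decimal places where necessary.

Substituting into the budget: x* = 4 + 0.25·(M − 4·P_x − 8·P_y)/P_x, and y* = 8 + 0.75·(…)/P_y.
Discretionary income = 196 − 4·9.35 − 8·4 = 126.6; y* = 8 + 0.75·126.6/4 = 31.7375.
At M' = 490: y* = 86.8625. Change: 86.8625 − 31.7375 = 55.125.

Δy* = 55.125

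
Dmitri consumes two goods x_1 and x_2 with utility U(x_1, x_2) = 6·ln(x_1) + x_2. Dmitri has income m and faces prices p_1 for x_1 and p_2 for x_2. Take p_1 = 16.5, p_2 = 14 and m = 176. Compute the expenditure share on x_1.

share on x_1 = 0.4773

MU_x_1 = 6/x_1, MU_x_2 = 1. Tangency: 6/x_1 = p_1/p_2.
So x_1*(p_1,p_2) = 6·p_2/p_1, independent of income; and x_2* = (m − 6·p_2)/p_2.
At the given prices: x_1* = 6·14/16.5 = 5.0909, and x_2* = 6.5714.
Expenditure on x_1: 16.5·5.0909 = 84; share = 0.4773.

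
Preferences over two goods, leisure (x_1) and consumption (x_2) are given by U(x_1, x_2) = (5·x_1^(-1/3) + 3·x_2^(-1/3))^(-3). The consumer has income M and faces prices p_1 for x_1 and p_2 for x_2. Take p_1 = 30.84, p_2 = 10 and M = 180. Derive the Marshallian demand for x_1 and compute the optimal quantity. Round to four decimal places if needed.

From the CES first-order condition, (5/3)·(x_2/x_1)^(4/3) = p_1/p_2.
Solve for the ratio: x_2/x_1 = [(3/5)·p_1/p_2]^(0.75).
With the ratio pinned down, the budget gives x_1* = M/(p_1 + p_2·(x_2/x_1)) and x_2* = (x_2/x_1)·x_1*.
Numerically x_2/x_1 = 1.586533, so x_1* = 180/(30.84 + 10·1.586533) = 3.8539.

x_1* = 3.8539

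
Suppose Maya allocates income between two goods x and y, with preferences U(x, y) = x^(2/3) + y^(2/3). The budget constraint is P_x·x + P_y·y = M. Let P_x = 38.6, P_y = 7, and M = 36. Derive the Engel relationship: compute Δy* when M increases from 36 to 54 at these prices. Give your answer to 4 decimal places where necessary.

Δy* = 2.4896

With the ratio pinned down, the budget gives x* = M/(P_x + P_y·(y/x)) and y* = (y/x)·x*.
Numerically y/x = 167.674799, so x* = 36/(38.6 + 7·167.674799) = 0.0297 and y* = 167.674799·0.0297 = 4.9791.
At M' = 54: y* = 7.4687. Change: 7.4687 − 4.9791 = 2.4896.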